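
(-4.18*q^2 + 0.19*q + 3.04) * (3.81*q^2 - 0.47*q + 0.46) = -15.9258*q^4 + 2.6885*q^3 + 9.5703*q^2 - 1.3414*q + 1.3984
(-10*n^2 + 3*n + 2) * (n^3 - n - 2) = -10*n^5 + 3*n^4 + 12*n^3 + 17*n^2 - 8*n - 4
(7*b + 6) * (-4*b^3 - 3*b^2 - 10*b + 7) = -28*b^4 - 45*b^3 - 88*b^2 - 11*b + 42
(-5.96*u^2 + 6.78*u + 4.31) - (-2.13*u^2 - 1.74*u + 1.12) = -3.83*u^2 + 8.52*u + 3.19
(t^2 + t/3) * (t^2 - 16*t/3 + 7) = t^4 - 5*t^3 + 47*t^2/9 + 7*t/3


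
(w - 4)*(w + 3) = w^2 - w - 12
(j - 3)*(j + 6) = j^2 + 3*j - 18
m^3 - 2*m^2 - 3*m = m*(m - 3)*(m + 1)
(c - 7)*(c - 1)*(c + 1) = c^3 - 7*c^2 - c + 7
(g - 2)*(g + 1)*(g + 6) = g^3 + 5*g^2 - 8*g - 12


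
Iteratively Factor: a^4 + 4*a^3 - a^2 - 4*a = (a - 1)*(a^3 + 5*a^2 + 4*a) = a*(a - 1)*(a^2 + 5*a + 4) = a*(a - 1)*(a + 4)*(a + 1)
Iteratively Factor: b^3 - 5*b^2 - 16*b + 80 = (b - 5)*(b^2 - 16) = (b - 5)*(b - 4)*(b + 4)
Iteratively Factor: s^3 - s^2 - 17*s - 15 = (s + 1)*(s^2 - 2*s - 15) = (s - 5)*(s + 1)*(s + 3)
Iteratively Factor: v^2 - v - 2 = (v - 2)*(v + 1)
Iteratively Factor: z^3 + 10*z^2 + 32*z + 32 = (z + 2)*(z^2 + 8*z + 16) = (z + 2)*(z + 4)*(z + 4)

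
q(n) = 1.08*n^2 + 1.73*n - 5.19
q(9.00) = 97.86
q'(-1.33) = -1.14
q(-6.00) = 23.31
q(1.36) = -0.84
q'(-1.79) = -2.14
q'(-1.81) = -2.18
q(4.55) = 25.04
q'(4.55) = 11.56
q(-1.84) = -4.72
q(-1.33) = -5.58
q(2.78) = 7.97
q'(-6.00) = -11.23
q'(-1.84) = -2.24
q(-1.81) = -4.78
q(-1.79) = -4.83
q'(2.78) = 7.73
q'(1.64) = 5.27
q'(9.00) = 21.17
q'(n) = 2.16*n + 1.73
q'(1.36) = 4.67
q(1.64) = 0.55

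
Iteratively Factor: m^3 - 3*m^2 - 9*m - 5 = (m - 5)*(m^2 + 2*m + 1) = (m - 5)*(m + 1)*(m + 1)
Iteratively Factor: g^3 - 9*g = (g - 3)*(g^2 + 3*g) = (g - 3)*(g + 3)*(g)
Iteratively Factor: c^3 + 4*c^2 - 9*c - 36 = (c + 3)*(c^2 + c - 12) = (c - 3)*(c + 3)*(c + 4)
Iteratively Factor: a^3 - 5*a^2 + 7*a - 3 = (a - 1)*(a^2 - 4*a + 3) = (a - 1)^2*(a - 3)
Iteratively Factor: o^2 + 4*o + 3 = (o + 1)*(o + 3)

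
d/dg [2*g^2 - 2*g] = 4*g - 2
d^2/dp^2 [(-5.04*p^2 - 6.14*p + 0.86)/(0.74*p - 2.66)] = (1.77635683940025e-15*p^2 + 7.105427357601e-15*p - 94.552128)/(0.405224*p^3 - 4.369848*p^2 + 15.707832*p - 18.821096)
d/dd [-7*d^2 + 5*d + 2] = 5 - 14*d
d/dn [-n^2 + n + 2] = 1 - 2*n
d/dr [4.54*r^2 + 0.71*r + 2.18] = 9.08*r + 0.71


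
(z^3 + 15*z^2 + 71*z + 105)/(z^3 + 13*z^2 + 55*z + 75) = (z + 7)/(z + 5)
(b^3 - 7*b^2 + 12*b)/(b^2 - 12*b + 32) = b*(b - 3)/(b - 8)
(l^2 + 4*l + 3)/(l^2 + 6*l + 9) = (l + 1)/(l + 3)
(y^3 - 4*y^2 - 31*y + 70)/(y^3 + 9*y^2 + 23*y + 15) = (y^2 - 9*y + 14)/(y^2 + 4*y + 3)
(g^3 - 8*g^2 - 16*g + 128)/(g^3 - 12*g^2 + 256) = (g - 4)/(g - 8)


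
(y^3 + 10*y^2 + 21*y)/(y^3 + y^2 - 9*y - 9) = y*(y + 7)/(y^2 - 2*y - 3)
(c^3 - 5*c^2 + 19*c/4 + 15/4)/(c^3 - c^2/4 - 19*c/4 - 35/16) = 4*(c - 3)/(4*c + 7)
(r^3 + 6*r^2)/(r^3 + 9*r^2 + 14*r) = r*(r + 6)/(r^2 + 9*r + 14)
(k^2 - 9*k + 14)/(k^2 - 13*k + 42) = (k - 2)/(k - 6)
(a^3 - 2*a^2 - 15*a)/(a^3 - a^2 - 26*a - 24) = a*(-a^2 + 2*a + 15)/(-a^3 + a^2 + 26*a + 24)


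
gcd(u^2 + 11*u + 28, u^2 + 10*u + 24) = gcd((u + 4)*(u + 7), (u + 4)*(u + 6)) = u + 4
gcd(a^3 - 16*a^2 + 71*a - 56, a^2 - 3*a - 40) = a - 8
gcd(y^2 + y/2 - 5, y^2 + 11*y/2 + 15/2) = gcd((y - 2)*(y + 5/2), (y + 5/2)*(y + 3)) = y + 5/2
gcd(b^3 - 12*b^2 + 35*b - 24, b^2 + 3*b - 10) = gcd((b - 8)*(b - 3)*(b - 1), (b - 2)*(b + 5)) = 1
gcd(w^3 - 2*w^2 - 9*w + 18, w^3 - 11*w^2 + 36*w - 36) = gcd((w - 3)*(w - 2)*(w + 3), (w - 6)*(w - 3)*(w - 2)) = w^2 - 5*w + 6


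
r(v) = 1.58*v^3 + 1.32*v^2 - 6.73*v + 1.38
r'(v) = 4.74*v^2 + 2.64*v - 6.73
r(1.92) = 4.51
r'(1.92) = 15.81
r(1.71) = 1.63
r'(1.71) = 11.64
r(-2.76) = -3.21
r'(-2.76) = 22.09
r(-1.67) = 8.94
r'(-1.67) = 2.08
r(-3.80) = -40.68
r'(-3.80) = 51.68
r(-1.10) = 8.28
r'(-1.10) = -3.90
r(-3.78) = -39.66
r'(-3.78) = 51.02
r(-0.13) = 2.27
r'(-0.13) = -6.99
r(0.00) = 1.38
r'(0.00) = -6.73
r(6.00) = 349.80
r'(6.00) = 179.75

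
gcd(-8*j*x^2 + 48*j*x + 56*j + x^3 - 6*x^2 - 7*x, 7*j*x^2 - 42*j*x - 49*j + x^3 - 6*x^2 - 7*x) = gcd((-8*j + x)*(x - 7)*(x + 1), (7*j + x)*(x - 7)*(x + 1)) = x^2 - 6*x - 7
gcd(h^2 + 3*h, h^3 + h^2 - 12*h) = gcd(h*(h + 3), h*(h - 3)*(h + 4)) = h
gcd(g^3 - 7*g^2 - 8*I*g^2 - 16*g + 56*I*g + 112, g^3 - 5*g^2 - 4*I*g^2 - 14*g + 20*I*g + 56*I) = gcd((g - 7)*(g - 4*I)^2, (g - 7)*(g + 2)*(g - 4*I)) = g^2 + g*(-7 - 4*I) + 28*I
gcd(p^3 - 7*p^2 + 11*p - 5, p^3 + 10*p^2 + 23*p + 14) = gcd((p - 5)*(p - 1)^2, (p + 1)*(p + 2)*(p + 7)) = 1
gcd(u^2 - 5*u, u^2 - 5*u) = u^2 - 5*u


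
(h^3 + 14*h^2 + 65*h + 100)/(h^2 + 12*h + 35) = (h^2 + 9*h + 20)/(h + 7)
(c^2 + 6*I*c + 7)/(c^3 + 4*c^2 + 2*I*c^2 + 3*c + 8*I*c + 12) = (c + 7*I)/(c^2 + c*(4 + 3*I) + 12*I)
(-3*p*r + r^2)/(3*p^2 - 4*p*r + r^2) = -r/(p - r)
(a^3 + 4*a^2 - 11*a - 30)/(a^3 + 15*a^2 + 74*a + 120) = (a^2 - a - 6)/(a^2 + 10*a + 24)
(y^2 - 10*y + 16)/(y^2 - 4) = (y - 8)/(y + 2)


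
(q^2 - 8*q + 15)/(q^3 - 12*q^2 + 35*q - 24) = (q - 5)/(q^2 - 9*q + 8)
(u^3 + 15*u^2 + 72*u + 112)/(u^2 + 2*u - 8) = (u^2 + 11*u + 28)/(u - 2)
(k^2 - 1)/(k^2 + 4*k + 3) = (k - 1)/(k + 3)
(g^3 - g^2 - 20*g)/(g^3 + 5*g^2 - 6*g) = (g^2 - g - 20)/(g^2 + 5*g - 6)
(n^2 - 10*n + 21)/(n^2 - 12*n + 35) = (n - 3)/(n - 5)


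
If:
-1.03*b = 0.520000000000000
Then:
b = -0.50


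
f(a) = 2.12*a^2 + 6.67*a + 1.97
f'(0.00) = 6.67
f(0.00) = 1.97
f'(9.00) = 44.83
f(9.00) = 233.72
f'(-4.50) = -12.41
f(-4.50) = 14.88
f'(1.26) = 12.01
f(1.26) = 13.74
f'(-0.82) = 3.19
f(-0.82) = -2.07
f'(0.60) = 9.21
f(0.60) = 6.74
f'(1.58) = 13.37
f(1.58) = 17.80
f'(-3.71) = -9.06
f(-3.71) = 6.40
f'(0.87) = 10.36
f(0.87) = 9.38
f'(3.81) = 22.82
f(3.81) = 58.16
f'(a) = 4.24*a + 6.67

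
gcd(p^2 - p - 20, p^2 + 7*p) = 1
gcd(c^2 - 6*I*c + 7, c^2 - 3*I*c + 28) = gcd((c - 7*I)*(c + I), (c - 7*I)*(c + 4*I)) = c - 7*I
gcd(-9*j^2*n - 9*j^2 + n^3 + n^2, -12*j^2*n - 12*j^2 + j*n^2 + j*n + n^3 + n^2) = 3*j*n + 3*j - n^2 - n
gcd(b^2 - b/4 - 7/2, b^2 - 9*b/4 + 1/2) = b - 2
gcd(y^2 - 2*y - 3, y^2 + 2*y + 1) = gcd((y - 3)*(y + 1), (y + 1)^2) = y + 1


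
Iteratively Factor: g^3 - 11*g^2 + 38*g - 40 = (g - 4)*(g^2 - 7*g + 10) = (g - 5)*(g - 4)*(g - 2)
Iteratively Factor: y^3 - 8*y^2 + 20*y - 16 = (y - 2)*(y^2 - 6*y + 8) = (y - 2)^2*(y - 4)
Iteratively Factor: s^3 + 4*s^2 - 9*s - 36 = (s + 4)*(s^2 - 9) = (s - 3)*(s + 4)*(s + 3)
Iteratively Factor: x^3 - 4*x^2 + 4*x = (x - 2)*(x^2 - 2*x) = x*(x - 2)*(x - 2)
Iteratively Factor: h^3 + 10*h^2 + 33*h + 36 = (h + 4)*(h^2 + 6*h + 9) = (h + 3)*(h + 4)*(h + 3)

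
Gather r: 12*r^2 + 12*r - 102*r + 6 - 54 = 12*r^2 - 90*r - 48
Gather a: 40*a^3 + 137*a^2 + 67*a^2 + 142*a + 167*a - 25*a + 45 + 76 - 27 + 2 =40*a^3 + 204*a^2 + 284*a + 96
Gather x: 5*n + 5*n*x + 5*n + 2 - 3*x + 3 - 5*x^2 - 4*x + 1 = 10*n - 5*x^2 + x*(5*n - 7) + 6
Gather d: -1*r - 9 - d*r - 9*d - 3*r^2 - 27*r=d*(-r - 9) - 3*r^2 - 28*r - 9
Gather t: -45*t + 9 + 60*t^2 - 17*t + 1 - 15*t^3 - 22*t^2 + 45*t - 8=-15*t^3 + 38*t^2 - 17*t + 2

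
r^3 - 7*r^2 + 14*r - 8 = (r - 4)*(r - 2)*(r - 1)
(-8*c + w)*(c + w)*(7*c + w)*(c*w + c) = -56*c^4*w - 56*c^4 - 57*c^3*w^2 - 57*c^3*w + c*w^4 + c*w^3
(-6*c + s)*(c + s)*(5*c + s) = -30*c^3 - 31*c^2*s + s^3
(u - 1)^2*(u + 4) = u^3 + 2*u^2 - 7*u + 4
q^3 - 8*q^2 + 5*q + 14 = (q - 7)*(q - 2)*(q + 1)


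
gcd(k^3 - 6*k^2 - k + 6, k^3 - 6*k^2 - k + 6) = k^3 - 6*k^2 - k + 6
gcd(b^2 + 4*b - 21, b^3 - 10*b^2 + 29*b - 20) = 1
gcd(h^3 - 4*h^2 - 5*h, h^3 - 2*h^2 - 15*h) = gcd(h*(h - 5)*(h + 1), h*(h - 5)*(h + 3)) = h^2 - 5*h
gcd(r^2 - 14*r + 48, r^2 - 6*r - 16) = r - 8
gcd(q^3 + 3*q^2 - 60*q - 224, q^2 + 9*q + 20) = q + 4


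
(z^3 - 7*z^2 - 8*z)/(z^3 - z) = (z - 8)/(z - 1)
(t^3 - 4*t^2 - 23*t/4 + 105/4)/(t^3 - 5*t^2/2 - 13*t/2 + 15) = (t - 7/2)/(t - 2)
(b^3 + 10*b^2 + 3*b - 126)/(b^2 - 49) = (b^2 + 3*b - 18)/(b - 7)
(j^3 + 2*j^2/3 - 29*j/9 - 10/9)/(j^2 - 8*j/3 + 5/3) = (3*j^2 + 7*j + 2)/(3*(j - 1))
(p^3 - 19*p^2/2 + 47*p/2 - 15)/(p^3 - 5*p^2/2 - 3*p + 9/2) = (2*p^2 - 17*p + 30)/(2*p^2 - 3*p - 9)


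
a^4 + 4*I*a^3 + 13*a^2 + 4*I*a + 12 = (a - 2*I)*(a - I)*(a + I)*(a + 6*I)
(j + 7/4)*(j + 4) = j^2 + 23*j/4 + 7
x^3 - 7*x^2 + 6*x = x*(x - 6)*(x - 1)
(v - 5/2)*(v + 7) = v^2 + 9*v/2 - 35/2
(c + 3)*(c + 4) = c^2 + 7*c + 12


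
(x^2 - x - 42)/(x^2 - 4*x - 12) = (-x^2 + x + 42)/(-x^2 + 4*x + 12)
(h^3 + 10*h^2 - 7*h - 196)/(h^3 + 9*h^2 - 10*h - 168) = (h + 7)/(h + 6)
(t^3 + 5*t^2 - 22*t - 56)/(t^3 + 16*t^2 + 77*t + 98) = (t - 4)/(t + 7)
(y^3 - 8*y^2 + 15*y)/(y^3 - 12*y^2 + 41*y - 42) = y*(y - 5)/(y^2 - 9*y + 14)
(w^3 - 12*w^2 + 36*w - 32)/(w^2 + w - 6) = (w^2 - 10*w + 16)/(w + 3)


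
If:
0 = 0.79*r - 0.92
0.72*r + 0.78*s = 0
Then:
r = 1.16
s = -1.07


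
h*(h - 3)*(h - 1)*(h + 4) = h^4 - 13*h^2 + 12*h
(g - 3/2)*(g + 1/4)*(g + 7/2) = g^3 + 9*g^2/4 - 19*g/4 - 21/16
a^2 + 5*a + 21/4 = (a + 3/2)*(a + 7/2)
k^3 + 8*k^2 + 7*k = k*(k + 1)*(k + 7)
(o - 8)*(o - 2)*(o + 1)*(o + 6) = o^4 - 3*o^3 - 48*o^2 + 52*o + 96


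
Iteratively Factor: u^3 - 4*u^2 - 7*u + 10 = (u + 2)*(u^2 - 6*u + 5) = (u - 1)*(u + 2)*(u - 5)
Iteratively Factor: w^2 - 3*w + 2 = (w - 2)*(w - 1)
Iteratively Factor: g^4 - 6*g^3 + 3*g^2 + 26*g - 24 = (g - 3)*(g^3 - 3*g^2 - 6*g + 8) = (g - 4)*(g - 3)*(g^2 + g - 2) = (g - 4)*(g - 3)*(g + 2)*(g - 1)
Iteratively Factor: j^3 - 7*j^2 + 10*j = (j - 2)*(j^2 - 5*j) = j*(j - 2)*(j - 5)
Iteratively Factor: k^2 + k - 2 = (k + 2)*(k - 1)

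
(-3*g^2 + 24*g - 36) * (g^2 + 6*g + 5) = -3*g^4 + 6*g^3 + 93*g^2 - 96*g - 180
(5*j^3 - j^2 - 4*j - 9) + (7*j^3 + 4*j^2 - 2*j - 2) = 12*j^3 + 3*j^2 - 6*j - 11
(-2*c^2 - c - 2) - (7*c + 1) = -2*c^2 - 8*c - 3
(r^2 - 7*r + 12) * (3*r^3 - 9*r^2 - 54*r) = 3*r^5 - 30*r^4 + 45*r^3 + 270*r^2 - 648*r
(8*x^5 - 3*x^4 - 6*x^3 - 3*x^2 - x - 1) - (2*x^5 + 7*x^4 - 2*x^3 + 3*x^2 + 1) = 6*x^5 - 10*x^4 - 4*x^3 - 6*x^2 - x - 2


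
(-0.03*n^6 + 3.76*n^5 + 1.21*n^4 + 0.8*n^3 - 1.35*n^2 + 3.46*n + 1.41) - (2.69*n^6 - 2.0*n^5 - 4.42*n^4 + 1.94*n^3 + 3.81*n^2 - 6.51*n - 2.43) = -2.72*n^6 + 5.76*n^5 + 5.63*n^4 - 1.14*n^3 - 5.16*n^2 + 9.97*n + 3.84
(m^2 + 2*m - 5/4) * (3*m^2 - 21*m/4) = 3*m^4 + 3*m^3/4 - 57*m^2/4 + 105*m/16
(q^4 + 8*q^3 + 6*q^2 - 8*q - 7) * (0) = 0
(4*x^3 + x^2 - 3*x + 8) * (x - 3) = 4*x^4 - 11*x^3 - 6*x^2 + 17*x - 24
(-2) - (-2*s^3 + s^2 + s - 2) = 2*s^3 - s^2 - s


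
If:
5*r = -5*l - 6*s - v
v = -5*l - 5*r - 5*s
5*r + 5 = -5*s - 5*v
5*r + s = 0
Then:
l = 1/5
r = 0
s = 0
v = -1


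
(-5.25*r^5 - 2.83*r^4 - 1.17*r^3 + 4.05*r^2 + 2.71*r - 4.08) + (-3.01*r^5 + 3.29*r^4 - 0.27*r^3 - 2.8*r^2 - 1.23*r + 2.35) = -8.26*r^5 + 0.46*r^4 - 1.44*r^3 + 1.25*r^2 + 1.48*r - 1.73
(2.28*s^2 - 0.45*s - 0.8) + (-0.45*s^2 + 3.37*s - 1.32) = 1.83*s^2 + 2.92*s - 2.12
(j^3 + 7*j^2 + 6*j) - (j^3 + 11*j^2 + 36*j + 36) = -4*j^2 - 30*j - 36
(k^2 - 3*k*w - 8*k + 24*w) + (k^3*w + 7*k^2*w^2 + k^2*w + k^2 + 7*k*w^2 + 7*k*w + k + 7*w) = k^3*w + 7*k^2*w^2 + k^2*w + 2*k^2 + 7*k*w^2 + 4*k*w - 7*k + 31*w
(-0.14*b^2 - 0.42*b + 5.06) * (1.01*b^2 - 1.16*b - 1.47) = -0.1414*b^4 - 0.2618*b^3 + 5.8036*b^2 - 5.2522*b - 7.4382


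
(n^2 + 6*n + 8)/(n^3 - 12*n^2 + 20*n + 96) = (n + 4)/(n^2 - 14*n + 48)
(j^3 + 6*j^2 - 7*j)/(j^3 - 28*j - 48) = j*(-j^2 - 6*j + 7)/(-j^3 + 28*j + 48)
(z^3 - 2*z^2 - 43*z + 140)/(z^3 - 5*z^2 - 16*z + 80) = (z + 7)/(z + 4)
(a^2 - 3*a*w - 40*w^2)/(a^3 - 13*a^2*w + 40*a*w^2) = (-a - 5*w)/(a*(-a + 5*w))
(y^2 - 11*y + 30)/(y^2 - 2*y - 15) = (y - 6)/(y + 3)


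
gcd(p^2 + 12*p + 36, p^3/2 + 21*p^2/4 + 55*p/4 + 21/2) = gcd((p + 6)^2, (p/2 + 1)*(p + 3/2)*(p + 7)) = 1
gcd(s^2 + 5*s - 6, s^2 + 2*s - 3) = s - 1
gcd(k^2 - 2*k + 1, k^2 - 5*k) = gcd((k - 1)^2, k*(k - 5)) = 1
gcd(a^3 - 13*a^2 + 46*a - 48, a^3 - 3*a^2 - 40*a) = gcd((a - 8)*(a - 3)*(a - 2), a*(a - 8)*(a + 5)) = a - 8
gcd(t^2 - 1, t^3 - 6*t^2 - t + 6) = t^2 - 1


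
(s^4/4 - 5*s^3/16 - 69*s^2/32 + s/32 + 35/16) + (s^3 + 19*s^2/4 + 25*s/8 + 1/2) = s^4/4 + 11*s^3/16 + 83*s^2/32 + 101*s/32 + 43/16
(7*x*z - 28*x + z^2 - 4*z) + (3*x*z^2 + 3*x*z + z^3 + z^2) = 3*x*z^2 + 10*x*z - 28*x + z^3 + 2*z^2 - 4*z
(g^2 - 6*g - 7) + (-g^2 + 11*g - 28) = 5*g - 35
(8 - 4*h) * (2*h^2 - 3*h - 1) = -8*h^3 + 28*h^2 - 20*h - 8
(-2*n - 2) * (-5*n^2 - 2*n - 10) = 10*n^3 + 14*n^2 + 24*n + 20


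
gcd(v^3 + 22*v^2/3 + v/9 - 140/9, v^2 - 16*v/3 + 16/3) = v - 4/3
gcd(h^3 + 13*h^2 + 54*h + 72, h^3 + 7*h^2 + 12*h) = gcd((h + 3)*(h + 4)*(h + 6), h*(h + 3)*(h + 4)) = h^2 + 7*h + 12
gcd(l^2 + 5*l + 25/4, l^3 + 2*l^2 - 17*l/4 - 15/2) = l + 5/2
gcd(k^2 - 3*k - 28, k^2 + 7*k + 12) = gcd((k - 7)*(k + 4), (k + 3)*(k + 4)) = k + 4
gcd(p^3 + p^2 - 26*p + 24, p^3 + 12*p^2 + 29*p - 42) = p^2 + 5*p - 6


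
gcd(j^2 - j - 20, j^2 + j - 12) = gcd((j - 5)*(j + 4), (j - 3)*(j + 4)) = j + 4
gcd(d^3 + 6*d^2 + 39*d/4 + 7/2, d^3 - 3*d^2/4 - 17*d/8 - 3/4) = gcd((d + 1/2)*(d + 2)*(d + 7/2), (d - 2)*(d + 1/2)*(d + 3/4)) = d + 1/2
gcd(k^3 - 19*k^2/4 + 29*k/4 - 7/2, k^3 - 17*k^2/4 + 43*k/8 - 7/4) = k^2 - 15*k/4 + 7/2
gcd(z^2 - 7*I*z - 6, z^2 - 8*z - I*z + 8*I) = z - I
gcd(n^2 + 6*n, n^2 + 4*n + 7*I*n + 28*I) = 1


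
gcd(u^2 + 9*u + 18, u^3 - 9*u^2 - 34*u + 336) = u + 6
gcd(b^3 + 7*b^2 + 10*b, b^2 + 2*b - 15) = b + 5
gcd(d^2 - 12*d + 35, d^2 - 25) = d - 5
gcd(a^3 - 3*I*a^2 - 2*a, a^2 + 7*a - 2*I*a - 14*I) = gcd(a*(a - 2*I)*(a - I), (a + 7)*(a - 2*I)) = a - 2*I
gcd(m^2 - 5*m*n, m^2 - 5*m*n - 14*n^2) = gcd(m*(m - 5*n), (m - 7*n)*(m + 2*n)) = 1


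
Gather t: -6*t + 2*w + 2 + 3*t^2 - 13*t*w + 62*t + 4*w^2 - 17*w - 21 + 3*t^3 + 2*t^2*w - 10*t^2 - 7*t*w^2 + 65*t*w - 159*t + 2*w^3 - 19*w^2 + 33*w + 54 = 3*t^3 + t^2*(2*w - 7) + t*(-7*w^2 + 52*w - 103) + 2*w^3 - 15*w^2 + 18*w + 35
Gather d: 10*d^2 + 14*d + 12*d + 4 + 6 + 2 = 10*d^2 + 26*d + 12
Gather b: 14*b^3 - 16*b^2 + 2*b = 14*b^3 - 16*b^2 + 2*b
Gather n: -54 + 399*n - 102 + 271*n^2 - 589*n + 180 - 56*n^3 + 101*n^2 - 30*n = -56*n^3 + 372*n^2 - 220*n + 24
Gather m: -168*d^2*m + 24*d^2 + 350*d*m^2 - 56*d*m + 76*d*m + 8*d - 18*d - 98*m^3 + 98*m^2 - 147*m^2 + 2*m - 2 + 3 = 24*d^2 - 10*d - 98*m^3 + m^2*(350*d - 49) + m*(-168*d^2 + 20*d + 2) + 1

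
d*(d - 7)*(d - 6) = d^3 - 13*d^2 + 42*d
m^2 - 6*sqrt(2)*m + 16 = (m - 4*sqrt(2))*(m - 2*sqrt(2))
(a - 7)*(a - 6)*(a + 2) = a^3 - 11*a^2 + 16*a + 84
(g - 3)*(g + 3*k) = g^2 + 3*g*k - 3*g - 9*k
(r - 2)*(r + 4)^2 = r^3 + 6*r^2 - 32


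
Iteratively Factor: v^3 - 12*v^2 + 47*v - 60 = (v - 5)*(v^2 - 7*v + 12) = (v - 5)*(v - 4)*(v - 3)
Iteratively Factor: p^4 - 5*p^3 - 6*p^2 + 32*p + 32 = (p + 1)*(p^3 - 6*p^2 + 32) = (p - 4)*(p + 1)*(p^2 - 2*p - 8) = (p - 4)^2*(p + 1)*(p + 2)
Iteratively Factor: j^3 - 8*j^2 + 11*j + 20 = (j + 1)*(j^2 - 9*j + 20) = (j - 4)*(j + 1)*(j - 5)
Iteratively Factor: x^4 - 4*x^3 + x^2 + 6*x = (x)*(x^3 - 4*x^2 + x + 6) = x*(x + 1)*(x^2 - 5*x + 6) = x*(x - 2)*(x + 1)*(x - 3)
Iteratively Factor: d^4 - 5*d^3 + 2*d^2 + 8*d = (d)*(d^3 - 5*d^2 + 2*d + 8) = d*(d + 1)*(d^2 - 6*d + 8) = d*(d - 2)*(d + 1)*(d - 4)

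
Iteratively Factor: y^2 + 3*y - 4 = (y + 4)*(y - 1)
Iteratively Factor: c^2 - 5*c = (c - 5)*(c)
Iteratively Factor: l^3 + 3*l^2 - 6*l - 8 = (l + 1)*(l^2 + 2*l - 8) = (l - 2)*(l + 1)*(l + 4)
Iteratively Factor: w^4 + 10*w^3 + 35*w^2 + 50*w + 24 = (w + 1)*(w^3 + 9*w^2 + 26*w + 24) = (w + 1)*(w + 2)*(w^2 + 7*w + 12) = (w + 1)*(w + 2)*(w + 4)*(w + 3)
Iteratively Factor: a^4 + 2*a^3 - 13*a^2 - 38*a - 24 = (a + 1)*(a^3 + a^2 - 14*a - 24) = (a + 1)*(a + 2)*(a^2 - a - 12) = (a + 1)*(a + 2)*(a + 3)*(a - 4)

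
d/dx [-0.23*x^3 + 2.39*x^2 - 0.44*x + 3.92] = -0.69*x^2 + 4.78*x - 0.44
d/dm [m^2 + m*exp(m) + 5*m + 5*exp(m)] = m*exp(m) + 2*m + 6*exp(m) + 5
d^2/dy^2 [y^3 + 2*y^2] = 6*y + 4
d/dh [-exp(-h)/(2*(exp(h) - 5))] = (exp(h) - 5/2)*exp(-h)/(exp(h) - 5)^2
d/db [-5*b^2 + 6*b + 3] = 6 - 10*b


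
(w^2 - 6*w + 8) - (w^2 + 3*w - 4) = 12 - 9*w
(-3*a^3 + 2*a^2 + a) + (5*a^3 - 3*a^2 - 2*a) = 2*a^3 - a^2 - a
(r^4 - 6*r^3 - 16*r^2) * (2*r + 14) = 2*r^5 + 2*r^4 - 116*r^3 - 224*r^2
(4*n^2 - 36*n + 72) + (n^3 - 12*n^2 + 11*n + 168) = n^3 - 8*n^2 - 25*n + 240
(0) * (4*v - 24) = 0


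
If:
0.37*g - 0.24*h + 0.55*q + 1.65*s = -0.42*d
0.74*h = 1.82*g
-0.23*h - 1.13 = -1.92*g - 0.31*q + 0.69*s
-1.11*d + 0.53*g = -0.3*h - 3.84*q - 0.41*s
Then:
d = 0.596811169998832 - 2.23641220674141*s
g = 0.73763777828444*s + 0.859859013206779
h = 1.81419021145632*s + 2.11478838383289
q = -0.996776727971514*s - 0.111380571211135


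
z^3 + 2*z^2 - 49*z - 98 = (z - 7)*(z + 2)*(z + 7)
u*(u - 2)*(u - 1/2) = u^3 - 5*u^2/2 + u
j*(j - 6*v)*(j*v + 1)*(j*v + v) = j^4*v^2 - 6*j^3*v^3 + j^3*v^2 + j^3*v - 6*j^2*v^3 - 6*j^2*v^2 + j^2*v - 6*j*v^2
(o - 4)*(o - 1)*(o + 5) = o^3 - 21*o + 20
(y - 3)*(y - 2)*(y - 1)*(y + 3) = y^4 - 3*y^3 - 7*y^2 + 27*y - 18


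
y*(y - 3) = y^2 - 3*y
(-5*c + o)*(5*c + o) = -25*c^2 + o^2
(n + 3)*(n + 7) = n^2 + 10*n + 21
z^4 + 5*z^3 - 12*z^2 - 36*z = z*(z - 3)*(z + 2)*(z + 6)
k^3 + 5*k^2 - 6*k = k*(k - 1)*(k + 6)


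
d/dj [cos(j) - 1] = -sin(j)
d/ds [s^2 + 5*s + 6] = 2*s + 5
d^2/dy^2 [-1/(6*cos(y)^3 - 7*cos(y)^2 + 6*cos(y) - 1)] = 2*((-21*cos(y) + 28*cos(2*y) - 27*cos(3*y))*(6*cos(y)^3 - 7*cos(y)^2 + 6*cos(y) - 1)/4 - 4*(9*cos(y)^2 - 7*cos(y) + 3)^2*sin(y)^2)/(6*cos(y)^3 - 7*cos(y)^2 + 6*cos(y) - 1)^3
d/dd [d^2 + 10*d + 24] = 2*d + 10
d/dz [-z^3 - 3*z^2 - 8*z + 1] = -3*z^2 - 6*z - 8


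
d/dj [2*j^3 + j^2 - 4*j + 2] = 6*j^2 + 2*j - 4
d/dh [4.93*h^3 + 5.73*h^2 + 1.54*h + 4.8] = 14.79*h^2 + 11.46*h + 1.54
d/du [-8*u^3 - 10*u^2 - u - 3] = -24*u^2 - 20*u - 1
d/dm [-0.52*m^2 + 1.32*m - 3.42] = 1.32 - 1.04*m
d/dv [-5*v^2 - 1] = -10*v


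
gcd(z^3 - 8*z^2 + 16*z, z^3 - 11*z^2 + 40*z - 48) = z^2 - 8*z + 16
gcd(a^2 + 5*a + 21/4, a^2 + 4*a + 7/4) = a + 7/2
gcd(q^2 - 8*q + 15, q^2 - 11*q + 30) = q - 5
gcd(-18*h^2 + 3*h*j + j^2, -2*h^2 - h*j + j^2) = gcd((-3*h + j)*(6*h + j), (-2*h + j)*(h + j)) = 1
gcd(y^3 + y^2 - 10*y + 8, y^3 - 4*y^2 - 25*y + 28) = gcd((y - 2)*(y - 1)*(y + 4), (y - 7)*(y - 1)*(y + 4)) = y^2 + 3*y - 4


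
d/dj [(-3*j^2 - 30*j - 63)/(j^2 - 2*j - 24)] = 18*(2*j^2 + 15*j + 33)/(j^4 - 4*j^3 - 44*j^2 + 96*j + 576)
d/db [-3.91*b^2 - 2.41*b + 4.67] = -7.82*b - 2.41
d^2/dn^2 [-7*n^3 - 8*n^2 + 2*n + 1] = -42*n - 16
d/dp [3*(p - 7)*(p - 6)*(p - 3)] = 9*p^2 - 96*p + 243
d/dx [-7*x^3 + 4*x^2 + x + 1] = -21*x^2 + 8*x + 1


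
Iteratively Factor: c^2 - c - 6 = (c - 3)*(c + 2)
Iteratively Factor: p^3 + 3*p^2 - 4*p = (p - 1)*(p^2 + 4*p) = (p - 1)*(p + 4)*(p)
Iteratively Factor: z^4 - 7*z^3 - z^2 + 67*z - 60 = (z + 3)*(z^3 - 10*z^2 + 29*z - 20) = (z - 4)*(z + 3)*(z^2 - 6*z + 5) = (z - 4)*(z - 1)*(z + 3)*(z - 5)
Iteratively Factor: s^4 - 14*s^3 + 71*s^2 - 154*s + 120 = (s - 2)*(s^3 - 12*s^2 + 47*s - 60) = (s - 5)*(s - 2)*(s^2 - 7*s + 12) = (s - 5)*(s - 3)*(s - 2)*(s - 4)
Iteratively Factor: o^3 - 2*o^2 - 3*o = (o + 1)*(o^2 - 3*o) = (o - 3)*(o + 1)*(o)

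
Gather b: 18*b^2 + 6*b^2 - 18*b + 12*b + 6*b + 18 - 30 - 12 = 24*b^2 - 24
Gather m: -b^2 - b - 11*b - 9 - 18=-b^2 - 12*b - 27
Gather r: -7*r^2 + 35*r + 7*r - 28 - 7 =-7*r^2 + 42*r - 35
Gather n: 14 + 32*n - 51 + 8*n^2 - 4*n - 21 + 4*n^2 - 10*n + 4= 12*n^2 + 18*n - 54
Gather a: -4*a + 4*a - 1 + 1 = 0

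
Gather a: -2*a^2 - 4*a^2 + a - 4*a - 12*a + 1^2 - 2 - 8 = -6*a^2 - 15*a - 9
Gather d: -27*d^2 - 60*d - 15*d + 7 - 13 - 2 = -27*d^2 - 75*d - 8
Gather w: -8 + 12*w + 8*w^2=8*w^2 + 12*w - 8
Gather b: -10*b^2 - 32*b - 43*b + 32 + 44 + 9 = -10*b^2 - 75*b + 85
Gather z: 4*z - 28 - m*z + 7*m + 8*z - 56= 7*m + z*(12 - m) - 84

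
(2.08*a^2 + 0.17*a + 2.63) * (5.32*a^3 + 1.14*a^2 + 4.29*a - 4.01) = 11.0656*a^5 + 3.2756*a^4 + 23.1086*a^3 - 4.6133*a^2 + 10.601*a - 10.5463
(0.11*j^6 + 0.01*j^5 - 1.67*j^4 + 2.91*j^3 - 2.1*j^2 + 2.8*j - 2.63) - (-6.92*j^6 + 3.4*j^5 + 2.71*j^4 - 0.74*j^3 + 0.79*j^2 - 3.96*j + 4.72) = 7.03*j^6 - 3.39*j^5 - 4.38*j^4 + 3.65*j^3 - 2.89*j^2 + 6.76*j - 7.35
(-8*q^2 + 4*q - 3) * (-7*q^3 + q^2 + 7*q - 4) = 56*q^5 - 36*q^4 - 31*q^3 + 57*q^2 - 37*q + 12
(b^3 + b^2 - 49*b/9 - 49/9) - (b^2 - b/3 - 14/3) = b^3 - 46*b/9 - 7/9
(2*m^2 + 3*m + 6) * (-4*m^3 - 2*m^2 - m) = -8*m^5 - 16*m^4 - 32*m^3 - 15*m^2 - 6*m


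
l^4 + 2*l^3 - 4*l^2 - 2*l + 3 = (l - 1)^2*(l + 1)*(l + 3)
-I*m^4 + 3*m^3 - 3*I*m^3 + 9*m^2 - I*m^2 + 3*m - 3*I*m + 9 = (m + 3)*(m - I)*(m + 3*I)*(-I*m + 1)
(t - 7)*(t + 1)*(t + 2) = t^3 - 4*t^2 - 19*t - 14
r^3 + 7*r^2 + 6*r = r*(r + 1)*(r + 6)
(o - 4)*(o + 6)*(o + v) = o^3 + o^2*v + 2*o^2 + 2*o*v - 24*o - 24*v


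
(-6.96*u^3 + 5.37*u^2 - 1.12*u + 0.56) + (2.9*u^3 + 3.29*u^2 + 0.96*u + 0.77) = -4.06*u^3 + 8.66*u^2 - 0.16*u + 1.33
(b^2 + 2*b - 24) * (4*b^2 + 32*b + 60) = 4*b^4 + 40*b^3 + 28*b^2 - 648*b - 1440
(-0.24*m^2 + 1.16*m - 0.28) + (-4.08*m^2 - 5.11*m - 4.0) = -4.32*m^2 - 3.95*m - 4.28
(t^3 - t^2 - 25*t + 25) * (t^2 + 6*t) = t^5 + 5*t^4 - 31*t^3 - 125*t^2 + 150*t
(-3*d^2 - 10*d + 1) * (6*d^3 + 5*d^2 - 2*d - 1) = -18*d^5 - 75*d^4 - 38*d^3 + 28*d^2 + 8*d - 1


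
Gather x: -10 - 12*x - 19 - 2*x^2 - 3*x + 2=-2*x^2 - 15*x - 27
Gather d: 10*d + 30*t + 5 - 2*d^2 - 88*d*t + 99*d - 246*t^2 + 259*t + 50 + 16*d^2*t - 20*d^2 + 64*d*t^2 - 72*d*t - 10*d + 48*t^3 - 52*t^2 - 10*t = d^2*(16*t - 22) + d*(64*t^2 - 160*t + 99) + 48*t^3 - 298*t^2 + 279*t + 55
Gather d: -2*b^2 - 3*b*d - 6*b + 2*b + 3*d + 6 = -2*b^2 - 4*b + d*(3 - 3*b) + 6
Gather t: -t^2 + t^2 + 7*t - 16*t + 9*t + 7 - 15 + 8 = 0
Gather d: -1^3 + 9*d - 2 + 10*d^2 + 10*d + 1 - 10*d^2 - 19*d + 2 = 0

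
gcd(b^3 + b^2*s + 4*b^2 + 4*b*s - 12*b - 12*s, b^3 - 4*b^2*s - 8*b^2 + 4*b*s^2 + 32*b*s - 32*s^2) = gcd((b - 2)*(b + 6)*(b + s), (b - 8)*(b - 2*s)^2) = 1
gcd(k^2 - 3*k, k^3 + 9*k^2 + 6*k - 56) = 1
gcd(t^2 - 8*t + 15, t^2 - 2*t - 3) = t - 3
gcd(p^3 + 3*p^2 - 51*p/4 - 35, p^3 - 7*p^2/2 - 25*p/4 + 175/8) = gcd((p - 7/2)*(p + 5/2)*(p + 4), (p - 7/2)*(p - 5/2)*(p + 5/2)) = p^2 - p - 35/4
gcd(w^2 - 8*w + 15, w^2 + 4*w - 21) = w - 3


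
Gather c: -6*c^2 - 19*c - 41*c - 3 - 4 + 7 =-6*c^2 - 60*c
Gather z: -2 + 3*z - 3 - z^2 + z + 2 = -z^2 + 4*z - 3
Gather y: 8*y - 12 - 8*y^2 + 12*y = -8*y^2 + 20*y - 12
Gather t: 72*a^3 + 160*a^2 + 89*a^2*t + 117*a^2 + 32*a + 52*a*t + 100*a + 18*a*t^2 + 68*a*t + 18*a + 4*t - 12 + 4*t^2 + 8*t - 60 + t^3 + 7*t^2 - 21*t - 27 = 72*a^3 + 277*a^2 + 150*a + t^3 + t^2*(18*a + 11) + t*(89*a^2 + 120*a - 9) - 99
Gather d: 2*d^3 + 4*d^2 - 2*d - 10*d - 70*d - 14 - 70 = 2*d^3 + 4*d^2 - 82*d - 84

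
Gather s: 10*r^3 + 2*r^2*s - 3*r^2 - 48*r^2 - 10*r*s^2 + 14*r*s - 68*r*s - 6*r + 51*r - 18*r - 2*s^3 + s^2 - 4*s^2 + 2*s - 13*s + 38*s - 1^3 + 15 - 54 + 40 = 10*r^3 - 51*r^2 + 27*r - 2*s^3 + s^2*(-10*r - 3) + s*(2*r^2 - 54*r + 27)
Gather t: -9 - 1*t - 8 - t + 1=-2*t - 16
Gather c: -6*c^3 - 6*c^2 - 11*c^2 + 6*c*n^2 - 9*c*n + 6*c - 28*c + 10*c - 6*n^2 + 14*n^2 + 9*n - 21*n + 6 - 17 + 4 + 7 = -6*c^3 - 17*c^2 + c*(6*n^2 - 9*n - 12) + 8*n^2 - 12*n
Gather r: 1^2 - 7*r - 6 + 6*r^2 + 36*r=6*r^2 + 29*r - 5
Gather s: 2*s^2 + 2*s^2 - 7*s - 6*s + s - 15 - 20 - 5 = 4*s^2 - 12*s - 40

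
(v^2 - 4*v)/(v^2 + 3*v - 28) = v/(v + 7)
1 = 1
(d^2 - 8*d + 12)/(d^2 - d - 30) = (d - 2)/(d + 5)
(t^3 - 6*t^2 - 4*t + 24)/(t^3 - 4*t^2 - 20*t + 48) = (t + 2)/(t + 4)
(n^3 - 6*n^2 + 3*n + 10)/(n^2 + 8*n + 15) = (n^3 - 6*n^2 + 3*n + 10)/(n^2 + 8*n + 15)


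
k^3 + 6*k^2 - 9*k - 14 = (k - 2)*(k + 1)*(k + 7)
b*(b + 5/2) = b^2 + 5*b/2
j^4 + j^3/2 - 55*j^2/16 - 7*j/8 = j*(j - 7/4)*(j + 1/4)*(j + 2)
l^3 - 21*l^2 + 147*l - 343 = (l - 7)^3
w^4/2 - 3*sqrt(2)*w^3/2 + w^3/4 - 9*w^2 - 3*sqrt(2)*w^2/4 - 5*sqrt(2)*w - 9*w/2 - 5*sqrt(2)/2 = (w/2 + sqrt(2)/2)*(w + 1/2)*(w - 5*sqrt(2))*(w + sqrt(2))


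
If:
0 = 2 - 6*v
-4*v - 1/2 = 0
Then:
No Solution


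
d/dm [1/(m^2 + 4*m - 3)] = 2*(-m - 2)/(m^2 + 4*m - 3)^2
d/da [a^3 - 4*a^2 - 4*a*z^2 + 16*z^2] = 3*a^2 - 8*a - 4*z^2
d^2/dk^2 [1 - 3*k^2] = -6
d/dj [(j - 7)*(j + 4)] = 2*j - 3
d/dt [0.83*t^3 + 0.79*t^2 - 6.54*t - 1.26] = 2.49*t^2 + 1.58*t - 6.54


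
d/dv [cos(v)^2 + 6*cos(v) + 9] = -2*(cos(v) + 3)*sin(v)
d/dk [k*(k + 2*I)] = 2*k + 2*I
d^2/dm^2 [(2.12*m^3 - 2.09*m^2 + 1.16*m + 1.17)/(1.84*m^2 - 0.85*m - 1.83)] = (18.6574*m^3 + 1.32818399999999*m^2 + 55.05444*m - 8.037264)/(6.229504*m^6 - 8.63328*m^5 - 14.598744*m^4 + 16.558595*m^3 + 14.519403*m^2 - 8.539695*m - 6.128487)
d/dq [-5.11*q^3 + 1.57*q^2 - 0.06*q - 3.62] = -15.33*q^2 + 3.14*q - 0.06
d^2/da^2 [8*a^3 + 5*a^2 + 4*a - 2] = 48*a + 10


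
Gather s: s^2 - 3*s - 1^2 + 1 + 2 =s^2 - 3*s + 2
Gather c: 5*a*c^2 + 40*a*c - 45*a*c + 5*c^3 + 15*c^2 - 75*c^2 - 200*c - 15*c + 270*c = 5*c^3 + c^2*(5*a - 60) + c*(55 - 5*a)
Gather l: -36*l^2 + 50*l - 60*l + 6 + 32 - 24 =-36*l^2 - 10*l + 14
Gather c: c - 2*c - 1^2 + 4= 3 - c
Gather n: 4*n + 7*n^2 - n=7*n^2 + 3*n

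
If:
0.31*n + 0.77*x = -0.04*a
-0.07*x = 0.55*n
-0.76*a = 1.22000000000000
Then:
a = -1.61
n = -0.01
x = 0.09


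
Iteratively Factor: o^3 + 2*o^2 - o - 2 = (o + 2)*(o^2 - 1) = (o + 1)*(o + 2)*(o - 1)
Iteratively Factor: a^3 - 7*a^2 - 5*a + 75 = (a - 5)*(a^2 - 2*a - 15) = (a - 5)*(a + 3)*(a - 5)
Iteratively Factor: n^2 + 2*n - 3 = (n + 3)*(n - 1)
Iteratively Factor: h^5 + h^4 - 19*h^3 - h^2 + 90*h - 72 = (h + 3)*(h^4 - 2*h^3 - 13*h^2 + 38*h - 24) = (h - 2)*(h + 3)*(h^3 - 13*h + 12) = (h - 2)*(h - 1)*(h + 3)*(h^2 + h - 12) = (h - 2)*(h - 1)*(h + 3)*(h + 4)*(h - 3)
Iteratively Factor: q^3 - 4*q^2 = (q)*(q^2 - 4*q) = q*(q - 4)*(q)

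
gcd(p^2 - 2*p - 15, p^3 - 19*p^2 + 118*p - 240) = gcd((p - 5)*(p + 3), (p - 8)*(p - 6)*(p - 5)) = p - 5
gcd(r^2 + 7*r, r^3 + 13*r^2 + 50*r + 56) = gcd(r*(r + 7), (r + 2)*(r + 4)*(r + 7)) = r + 7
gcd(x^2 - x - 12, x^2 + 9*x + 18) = x + 3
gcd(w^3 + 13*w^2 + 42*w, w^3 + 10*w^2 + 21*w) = w^2 + 7*w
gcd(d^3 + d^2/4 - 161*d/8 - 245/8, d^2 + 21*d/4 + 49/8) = d^2 + 21*d/4 + 49/8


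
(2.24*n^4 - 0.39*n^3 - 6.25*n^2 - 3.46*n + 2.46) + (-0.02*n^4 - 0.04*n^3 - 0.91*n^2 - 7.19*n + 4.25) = 2.22*n^4 - 0.43*n^3 - 7.16*n^2 - 10.65*n + 6.71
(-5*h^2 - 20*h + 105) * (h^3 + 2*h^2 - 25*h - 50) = -5*h^5 - 30*h^4 + 190*h^3 + 960*h^2 - 1625*h - 5250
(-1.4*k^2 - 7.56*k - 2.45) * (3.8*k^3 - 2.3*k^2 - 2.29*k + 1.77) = -5.32*k^5 - 25.508*k^4 + 11.284*k^3 + 20.4694*k^2 - 7.7707*k - 4.3365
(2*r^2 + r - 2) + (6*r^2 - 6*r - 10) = 8*r^2 - 5*r - 12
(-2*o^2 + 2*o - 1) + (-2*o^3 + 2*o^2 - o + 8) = -2*o^3 + o + 7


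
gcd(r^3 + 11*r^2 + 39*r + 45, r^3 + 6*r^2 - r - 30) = r^2 + 8*r + 15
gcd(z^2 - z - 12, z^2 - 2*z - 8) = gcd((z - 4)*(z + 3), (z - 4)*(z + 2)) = z - 4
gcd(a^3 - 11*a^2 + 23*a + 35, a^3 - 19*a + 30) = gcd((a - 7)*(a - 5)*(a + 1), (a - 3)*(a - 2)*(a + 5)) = 1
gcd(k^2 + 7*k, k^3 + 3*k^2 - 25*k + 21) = k + 7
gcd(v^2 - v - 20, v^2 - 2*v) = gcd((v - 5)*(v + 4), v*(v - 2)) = 1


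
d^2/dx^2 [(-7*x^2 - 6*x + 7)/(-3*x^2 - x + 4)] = 6*(11*x^3 + 21*x^2 + 51*x + 15)/(27*x^6 + 27*x^5 - 99*x^4 - 71*x^3 + 132*x^2 + 48*x - 64)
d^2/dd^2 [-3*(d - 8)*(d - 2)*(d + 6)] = 24 - 18*d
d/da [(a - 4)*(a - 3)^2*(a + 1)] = 4*a^3 - 27*a^2 + 46*a - 3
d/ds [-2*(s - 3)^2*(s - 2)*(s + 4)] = -8*s^3 + 24*s^2 + 44*s - 132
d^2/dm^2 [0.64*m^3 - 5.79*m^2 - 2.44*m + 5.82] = 3.84*m - 11.58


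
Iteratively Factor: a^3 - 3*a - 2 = (a + 1)*(a^2 - a - 2) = (a + 1)^2*(a - 2)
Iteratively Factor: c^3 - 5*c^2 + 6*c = (c - 2)*(c^2 - 3*c) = (c - 3)*(c - 2)*(c)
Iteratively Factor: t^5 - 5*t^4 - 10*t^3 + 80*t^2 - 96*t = (t - 3)*(t^4 - 2*t^3 - 16*t^2 + 32*t) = (t - 3)*(t + 4)*(t^3 - 6*t^2 + 8*t) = t*(t - 3)*(t + 4)*(t^2 - 6*t + 8) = t*(t - 4)*(t - 3)*(t + 4)*(t - 2)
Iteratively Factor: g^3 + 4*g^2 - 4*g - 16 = (g - 2)*(g^2 + 6*g + 8) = (g - 2)*(g + 2)*(g + 4)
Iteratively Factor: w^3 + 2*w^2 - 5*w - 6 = (w + 1)*(w^2 + w - 6) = (w - 2)*(w + 1)*(w + 3)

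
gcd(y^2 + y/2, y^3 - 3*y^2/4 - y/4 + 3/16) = y + 1/2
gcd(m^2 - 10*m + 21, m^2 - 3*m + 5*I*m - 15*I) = m - 3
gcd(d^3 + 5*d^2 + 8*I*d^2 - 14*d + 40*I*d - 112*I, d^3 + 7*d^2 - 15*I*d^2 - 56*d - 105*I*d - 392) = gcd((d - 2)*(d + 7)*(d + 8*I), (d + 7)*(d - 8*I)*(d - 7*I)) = d + 7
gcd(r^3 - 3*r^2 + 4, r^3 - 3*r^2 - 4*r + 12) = r - 2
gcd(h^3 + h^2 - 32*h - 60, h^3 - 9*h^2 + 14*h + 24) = h - 6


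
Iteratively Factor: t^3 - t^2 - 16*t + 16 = (t - 4)*(t^2 + 3*t - 4) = (t - 4)*(t - 1)*(t + 4)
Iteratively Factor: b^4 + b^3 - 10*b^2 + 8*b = (b + 4)*(b^3 - 3*b^2 + 2*b) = (b - 2)*(b + 4)*(b^2 - b) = (b - 2)*(b - 1)*(b + 4)*(b)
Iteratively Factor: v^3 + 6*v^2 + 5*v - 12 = (v - 1)*(v^2 + 7*v + 12) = (v - 1)*(v + 4)*(v + 3)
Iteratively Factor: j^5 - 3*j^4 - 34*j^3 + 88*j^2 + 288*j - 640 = (j - 5)*(j^4 + 2*j^3 - 24*j^2 - 32*j + 128) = (j - 5)*(j + 4)*(j^3 - 2*j^2 - 16*j + 32) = (j - 5)*(j - 2)*(j + 4)*(j^2 - 16) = (j - 5)*(j - 2)*(j + 4)^2*(j - 4)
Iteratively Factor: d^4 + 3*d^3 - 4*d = (d + 2)*(d^3 + d^2 - 2*d) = (d - 1)*(d + 2)*(d^2 + 2*d) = (d - 1)*(d + 2)^2*(d)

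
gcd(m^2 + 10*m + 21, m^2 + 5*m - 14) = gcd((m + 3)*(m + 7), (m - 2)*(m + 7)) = m + 7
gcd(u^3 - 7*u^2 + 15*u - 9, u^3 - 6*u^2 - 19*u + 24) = u - 1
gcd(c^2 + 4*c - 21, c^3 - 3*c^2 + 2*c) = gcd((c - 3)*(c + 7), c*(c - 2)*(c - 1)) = 1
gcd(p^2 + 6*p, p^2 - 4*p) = p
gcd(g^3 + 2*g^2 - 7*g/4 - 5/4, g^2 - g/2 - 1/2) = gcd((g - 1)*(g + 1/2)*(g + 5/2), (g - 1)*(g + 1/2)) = g^2 - g/2 - 1/2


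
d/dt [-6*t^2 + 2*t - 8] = 2 - 12*t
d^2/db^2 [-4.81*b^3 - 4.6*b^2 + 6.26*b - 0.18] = -28.86*b - 9.2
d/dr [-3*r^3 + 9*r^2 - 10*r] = -9*r^2 + 18*r - 10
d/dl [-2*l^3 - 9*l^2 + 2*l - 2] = -6*l^2 - 18*l + 2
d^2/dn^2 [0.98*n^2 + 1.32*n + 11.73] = 1.96000000000000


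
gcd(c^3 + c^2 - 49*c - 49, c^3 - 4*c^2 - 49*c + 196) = c^2 - 49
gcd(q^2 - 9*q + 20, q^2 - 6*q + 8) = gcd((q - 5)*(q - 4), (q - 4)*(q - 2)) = q - 4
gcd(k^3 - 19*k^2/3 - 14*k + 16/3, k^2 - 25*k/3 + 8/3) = k^2 - 25*k/3 + 8/3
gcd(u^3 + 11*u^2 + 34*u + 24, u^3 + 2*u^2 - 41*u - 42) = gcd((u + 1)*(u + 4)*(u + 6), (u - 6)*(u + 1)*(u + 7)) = u + 1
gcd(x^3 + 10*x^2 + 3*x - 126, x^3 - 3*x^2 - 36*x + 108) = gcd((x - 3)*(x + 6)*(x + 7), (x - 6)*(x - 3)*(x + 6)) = x^2 + 3*x - 18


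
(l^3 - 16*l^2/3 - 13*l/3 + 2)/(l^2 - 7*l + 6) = (3*l^2 + 2*l - 1)/(3*(l - 1))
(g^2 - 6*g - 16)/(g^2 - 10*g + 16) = (g + 2)/(g - 2)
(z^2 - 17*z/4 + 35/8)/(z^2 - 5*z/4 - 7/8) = (2*z - 5)/(2*z + 1)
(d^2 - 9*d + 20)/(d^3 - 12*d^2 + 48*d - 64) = (d - 5)/(d^2 - 8*d + 16)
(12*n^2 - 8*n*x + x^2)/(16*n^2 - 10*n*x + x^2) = (-6*n + x)/(-8*n + x)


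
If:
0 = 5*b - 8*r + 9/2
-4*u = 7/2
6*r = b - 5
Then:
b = -67/22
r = -59/44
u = -7/8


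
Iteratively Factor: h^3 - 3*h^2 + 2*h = (h - 1)*(h^2 - 2*h) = (h - 2)*(h - 1)*(h)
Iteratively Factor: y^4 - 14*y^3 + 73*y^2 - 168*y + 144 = (y - 3)*(y^3 - 11*y^2 + 40*y - 48) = (y - 4)*(y - 3)*(y^2 - 7*y + 12) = (y - 4)*(y - 3)^2*(y - 4)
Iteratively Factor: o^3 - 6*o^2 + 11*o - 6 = (o - 2)*(o^2 - 4*o + 3) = (o - 3)*(o - 2)*(o - 1)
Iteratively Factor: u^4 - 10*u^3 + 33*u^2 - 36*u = (u - 3)*(u^3 - 7*u^2 + 12*u) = (u - 3)^2*(u^2 - 4*u) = u*(u - 3)^2*(u - 4)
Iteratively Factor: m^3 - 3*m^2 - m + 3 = (m - 3)*(m^2 - 1) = (m - 3)*(m - 1)*(m + 1)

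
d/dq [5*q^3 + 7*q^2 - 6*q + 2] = 15*q^2 + 14*q - 6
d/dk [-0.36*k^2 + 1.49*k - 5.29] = 1.49 - 0.72*k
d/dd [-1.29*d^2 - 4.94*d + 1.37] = -2.58*d - 4.94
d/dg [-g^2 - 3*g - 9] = -2*g - 3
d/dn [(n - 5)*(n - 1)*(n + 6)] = 3*n^2 - 31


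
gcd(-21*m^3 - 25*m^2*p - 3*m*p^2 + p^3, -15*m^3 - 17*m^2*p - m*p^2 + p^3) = 3*m^2 + 4*m*p + p^2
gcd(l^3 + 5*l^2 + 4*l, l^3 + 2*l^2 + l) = l^2 + l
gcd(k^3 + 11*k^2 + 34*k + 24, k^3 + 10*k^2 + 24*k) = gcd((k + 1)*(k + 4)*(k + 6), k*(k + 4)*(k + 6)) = k^2 + 10*k + 24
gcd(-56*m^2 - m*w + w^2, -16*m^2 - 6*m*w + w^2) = -8*m + w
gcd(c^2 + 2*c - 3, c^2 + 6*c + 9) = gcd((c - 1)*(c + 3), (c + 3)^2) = c + 3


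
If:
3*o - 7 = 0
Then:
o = 7/3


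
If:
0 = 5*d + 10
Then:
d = -2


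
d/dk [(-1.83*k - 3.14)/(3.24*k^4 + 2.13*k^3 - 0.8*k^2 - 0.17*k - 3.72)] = (17.7876*k^4 + 48.4902*k^3 + 18.6006*k^2 - 5.024*k + 6.2738)/(10.4976*k^8 + 13.8024*k^7 - 0.647100000000002*k^6 - 4.5096*k^5 - 24.1898*k^4 - 15.5752*k^3 + 5.9809*k^2 + 1.2648*k + 13.8384)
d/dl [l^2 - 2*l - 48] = 2*l - 2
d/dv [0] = 0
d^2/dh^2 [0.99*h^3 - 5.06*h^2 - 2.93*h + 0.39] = 5.94*h - 10.12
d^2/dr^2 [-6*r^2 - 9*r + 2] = -12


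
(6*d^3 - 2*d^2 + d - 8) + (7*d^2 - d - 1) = 6*d^3 + 5*d^2 - 9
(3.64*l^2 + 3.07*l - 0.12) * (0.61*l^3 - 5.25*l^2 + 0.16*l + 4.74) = 2.2204*l^5 - 17.2373*l^4 - 15.6083*l^3 + 18.3748*l^2 + 14.5326*l - 0.5688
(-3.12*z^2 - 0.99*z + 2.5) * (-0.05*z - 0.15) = 0.156*z^3 + 0.5175*z^2 + 0.0235*z - 0.375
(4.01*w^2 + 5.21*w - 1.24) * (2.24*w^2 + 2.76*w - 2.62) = 8.9824*w^4 + 22.738*w^3 + 1.0958*w^2 - 17.0726*w + 3.2488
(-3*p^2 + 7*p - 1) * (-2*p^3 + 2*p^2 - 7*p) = 6*p^5 - 20*p^4 + 37*p^3 - 51*p^2 + 7*p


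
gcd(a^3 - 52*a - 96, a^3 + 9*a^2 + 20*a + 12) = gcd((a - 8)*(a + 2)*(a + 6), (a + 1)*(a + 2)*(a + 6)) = a^2 + 8*a + 12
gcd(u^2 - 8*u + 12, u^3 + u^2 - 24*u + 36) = u - 2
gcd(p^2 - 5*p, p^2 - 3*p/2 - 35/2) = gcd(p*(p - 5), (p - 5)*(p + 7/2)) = p - 5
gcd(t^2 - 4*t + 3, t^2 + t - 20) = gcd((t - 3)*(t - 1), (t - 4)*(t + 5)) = 1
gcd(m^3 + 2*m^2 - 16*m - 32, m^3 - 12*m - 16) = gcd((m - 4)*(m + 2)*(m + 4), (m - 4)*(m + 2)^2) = m^2 - 2*m - 8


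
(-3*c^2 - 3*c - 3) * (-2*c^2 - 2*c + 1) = 6*c^4 + 12*c^3 + 9*c^2 + 3*c - 3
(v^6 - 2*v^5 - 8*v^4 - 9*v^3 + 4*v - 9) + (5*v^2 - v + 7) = v^6 - 2*v^5 - 8*v^4 - 9*v^3 + 5*v^2 + 3*v - 2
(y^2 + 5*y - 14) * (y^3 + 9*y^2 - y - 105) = y^5 + 14*y^4 + 30*y^3 - 236*y^2 - 511*y + 1470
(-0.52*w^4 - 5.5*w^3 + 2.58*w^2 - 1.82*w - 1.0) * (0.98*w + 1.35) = -0.5096*w^5 - 6.092*w^4 - 4.8966*w^3 + 1.6994*w^2 - 3.437*w - 1.35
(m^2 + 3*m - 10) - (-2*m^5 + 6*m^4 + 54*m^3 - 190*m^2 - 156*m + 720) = 2*m^5 - 6*m^4 - 54*m^3 + 191*m^2 + 159*m - 730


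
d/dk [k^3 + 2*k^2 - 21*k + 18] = 3*k^2 + 4*k - 21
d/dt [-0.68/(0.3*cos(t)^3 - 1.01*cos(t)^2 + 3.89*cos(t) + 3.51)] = (-0.612*cos(t)^2 + 1.3736*cos(t) - 2.6452)*sin(t)/(0.3*cos(t)^3 - 1.01*cos(t)^2 + 3.89*cos(t) + 3.51)^2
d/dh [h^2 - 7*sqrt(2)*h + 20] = 2*h - 7*sqrt(2)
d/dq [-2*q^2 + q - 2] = 1 - 4*q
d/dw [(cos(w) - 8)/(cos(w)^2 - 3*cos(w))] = (sin(w) + 24*sin(w)/cos(w)^2 - 16*tan(w))/(cos(w) - 3)^2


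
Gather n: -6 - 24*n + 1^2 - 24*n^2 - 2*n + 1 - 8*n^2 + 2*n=-32*n^2 - 24*n - 4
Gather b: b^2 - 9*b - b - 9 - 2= b^2 - 10*b - 11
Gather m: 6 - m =6 - m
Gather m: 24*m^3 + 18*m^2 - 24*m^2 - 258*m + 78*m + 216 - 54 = 24*m^3 - 6*m^2 - 180*m + 162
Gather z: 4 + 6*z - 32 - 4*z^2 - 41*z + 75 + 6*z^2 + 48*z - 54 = 2*z^2 + 13*z - 7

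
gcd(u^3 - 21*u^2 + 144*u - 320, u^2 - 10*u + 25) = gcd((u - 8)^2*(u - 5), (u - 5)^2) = u - 5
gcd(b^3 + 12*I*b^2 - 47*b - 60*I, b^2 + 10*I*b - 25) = b + 5*I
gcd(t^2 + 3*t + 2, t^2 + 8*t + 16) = 1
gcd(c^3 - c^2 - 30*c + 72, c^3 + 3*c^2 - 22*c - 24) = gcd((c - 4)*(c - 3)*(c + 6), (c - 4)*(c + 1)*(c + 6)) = c^2 + 2*c - 24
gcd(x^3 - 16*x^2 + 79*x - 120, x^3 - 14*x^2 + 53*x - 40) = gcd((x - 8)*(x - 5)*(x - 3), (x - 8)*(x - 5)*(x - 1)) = x^2 - 13*x + 40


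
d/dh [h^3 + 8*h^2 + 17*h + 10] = 3*h^2 + 16*h + 17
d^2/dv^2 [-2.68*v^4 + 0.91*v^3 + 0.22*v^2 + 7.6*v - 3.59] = -32.16*v^2 + 5.46*v + 0.44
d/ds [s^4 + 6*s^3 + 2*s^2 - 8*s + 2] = 4*s^3 + 18*s^2 + 4*s - 8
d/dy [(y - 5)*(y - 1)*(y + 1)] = 3*y^2 - 10*y - 1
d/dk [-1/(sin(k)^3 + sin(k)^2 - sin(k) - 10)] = (3*sin(k)^2 + 2*sin(k) - 1)*cos(k)/(sin(k)^3 + sin(k)^2 - sin(k) - 10)^2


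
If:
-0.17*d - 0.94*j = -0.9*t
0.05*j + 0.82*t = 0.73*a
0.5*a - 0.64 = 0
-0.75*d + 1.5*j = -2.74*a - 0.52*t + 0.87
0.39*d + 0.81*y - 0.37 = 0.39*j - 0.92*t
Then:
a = 1.28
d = 4.74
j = 0.22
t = 1.13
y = -3.00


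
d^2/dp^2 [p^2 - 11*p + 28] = 2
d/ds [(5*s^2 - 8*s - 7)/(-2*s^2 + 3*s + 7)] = (-s^2 + 42*s - 35)/(4*s^4 - 12*s^3 - 19*s^2 + 42*s + 49)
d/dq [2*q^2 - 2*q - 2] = 4*q - 2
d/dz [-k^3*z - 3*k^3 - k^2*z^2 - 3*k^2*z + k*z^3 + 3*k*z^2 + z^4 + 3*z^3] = -k^3 - 2*k^2*z - 3*k^2 + 3*k*z^2 + 6*k*z + 4*z^3 + 9*z^2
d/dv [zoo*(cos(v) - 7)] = zoo*sin(v)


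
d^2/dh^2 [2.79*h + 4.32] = 0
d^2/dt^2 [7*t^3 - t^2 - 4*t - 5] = 42*t - 2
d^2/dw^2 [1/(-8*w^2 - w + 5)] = 2*(64*w^2 + 8*w - (16*w + 1)^2 - 40)/(8*w^2 + w - 5)^3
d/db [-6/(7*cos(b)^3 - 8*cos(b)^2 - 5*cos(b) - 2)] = 6*(-21*cos(b)^2 + 16*cos(b) + 5)*sin(b)/(-7*cos(b)^3 + 8*cos(b)^2 + 5*cos(b) + 2)^2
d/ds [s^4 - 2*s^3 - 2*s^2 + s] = 4*s^3 - 6*s^2 - 4*s + 1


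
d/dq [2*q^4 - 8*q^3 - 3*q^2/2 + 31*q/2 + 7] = 8*q^3 - 24*q^2 - 3*q + 31/2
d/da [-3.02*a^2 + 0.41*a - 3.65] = 0.41 - 6.04*a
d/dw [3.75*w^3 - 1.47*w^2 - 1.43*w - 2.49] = 11.25*w^2 - 2.94*w - 1.43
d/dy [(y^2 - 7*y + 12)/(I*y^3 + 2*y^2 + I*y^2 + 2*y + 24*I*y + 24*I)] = (I*y^4 - 14*I*y^3 + y^2*(-16 + 5*I) + y*(48 - 24*I) + 24 + 456*I)/(y^6 + y^5*(2 - 4*I) + y^4*(45 - 8*I) + y^3*(88 - 100*I) + y^2*(620 - 192*I) + y*(1152 - 96*I) + 576)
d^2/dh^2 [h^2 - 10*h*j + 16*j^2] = 2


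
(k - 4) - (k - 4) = 0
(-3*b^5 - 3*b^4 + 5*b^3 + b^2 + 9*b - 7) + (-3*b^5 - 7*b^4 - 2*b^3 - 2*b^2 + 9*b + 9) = -6*b^5 - 10*b^4 + 3*b^3 - b^2 + 18*b + 2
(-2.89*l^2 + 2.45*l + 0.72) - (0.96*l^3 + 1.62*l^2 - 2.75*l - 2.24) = -0.96*l^3 - 4.51*l^2 + 5.2*l + 2.96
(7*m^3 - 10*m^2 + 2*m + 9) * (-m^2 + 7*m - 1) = -7*m^5 + 59*m^4 - 79*m^3 + 15*m^2 + 61*m - 9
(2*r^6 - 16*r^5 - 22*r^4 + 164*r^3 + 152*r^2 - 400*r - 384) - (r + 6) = 2*r^6 - 16*r^5 - 22*r^4 + 164*r^3 + 152*r^2 - 401*r - 390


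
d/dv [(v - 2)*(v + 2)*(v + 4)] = 3*v^2 + 8*v - 4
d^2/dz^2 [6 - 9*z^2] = -18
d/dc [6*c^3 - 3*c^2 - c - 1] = 18*c^2 - 6*c - 1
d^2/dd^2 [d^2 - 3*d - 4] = 2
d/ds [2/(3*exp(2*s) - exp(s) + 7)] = (2 - 12*exp(s))*exp(s)/(3*exp(2*s) - exp(s) + 7)^2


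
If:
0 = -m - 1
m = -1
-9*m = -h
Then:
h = -9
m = -1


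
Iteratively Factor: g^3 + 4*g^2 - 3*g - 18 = (g + 3)*(g^2 + g - 6) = (g - 2)*(g + 3)*(g + 3)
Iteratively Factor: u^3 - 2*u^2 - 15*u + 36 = (u + 4)*(u^2 - 6*u + 9) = (u - 3)*(u + 4)*(u - 3)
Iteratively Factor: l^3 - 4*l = (l - 2)*(l^2 + 2*l) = l*(l - 2)*(l + 2)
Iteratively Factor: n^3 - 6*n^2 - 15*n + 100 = (n - 5)*(n^2 - n - 20) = (n - 5)^2*(n + 4)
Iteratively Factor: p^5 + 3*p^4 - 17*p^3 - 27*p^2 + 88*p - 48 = (p - 3)*(p^4 + 6*p^3 + p^2 - 24*p + 16) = (p - 3)*(p + 4)*(p^3 + 2*p^2 - 7*p + 4) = (p - 3)*(p + 4)^2*(p^2 - 2*p + 1) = (p - 3)*(p - 1)*(p + 4)^2*(p - 1)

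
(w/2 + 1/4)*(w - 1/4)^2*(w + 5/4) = w^4/2 + 5*w^3/8 - 3*w^2/32 - 13*w/128 + 5/256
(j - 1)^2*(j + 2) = j^3 - 3*j + 2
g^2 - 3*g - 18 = (g - 6)*(g + 3)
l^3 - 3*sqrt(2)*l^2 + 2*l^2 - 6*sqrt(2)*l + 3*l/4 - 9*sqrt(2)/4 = (l + 1/2)*(l + 3/2)*(l - 3*sqrt(2))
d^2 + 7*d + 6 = (d + 1)*(d + 6)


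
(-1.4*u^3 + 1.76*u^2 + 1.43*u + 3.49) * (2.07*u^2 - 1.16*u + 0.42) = -2.898*u^5 + 5.2672*u^4 + 0.3305*u^3 + 6.3047*u^2 - 3.4478*u + 1.4658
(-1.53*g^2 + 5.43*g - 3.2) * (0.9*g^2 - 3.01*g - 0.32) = -1.377*g^4 + 9.4923*g^3 - 18.7347*g^2 + 7.8944*g + 1.024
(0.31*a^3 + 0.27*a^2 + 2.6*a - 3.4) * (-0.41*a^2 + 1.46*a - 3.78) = -0.1271*a^5 + 0.3419*a^4 - 1.8436*a^3 + 4.1694*a^2 - 14.792*a + 12.852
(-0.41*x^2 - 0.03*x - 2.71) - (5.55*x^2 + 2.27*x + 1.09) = -5.96*x^2 - 2.3*x - 3.8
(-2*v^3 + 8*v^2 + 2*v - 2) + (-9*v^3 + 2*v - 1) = -11*v^3 + 8*v^2 + 4*v - 3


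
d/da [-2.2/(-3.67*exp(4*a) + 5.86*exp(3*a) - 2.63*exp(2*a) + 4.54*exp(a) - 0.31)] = (-32.296*exp(3*a) + 38.676*exp(2*a) - 11.572*exp(a) + 9.988)*exp(a)/(3.67*exp(4*a) - 5.86*exp(3*a) + 2.63*exp(2*a) - 4.54*exp(a) + 0.31)^2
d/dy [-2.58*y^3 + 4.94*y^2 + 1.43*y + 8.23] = -7.74*y^2 + 9.88*y + 1.43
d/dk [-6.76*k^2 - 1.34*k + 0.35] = -13.52*k - 1.34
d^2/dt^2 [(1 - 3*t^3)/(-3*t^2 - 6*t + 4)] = 6*(48*t^3 - 81*t^2 + 30*t - 16)/(27*t^6 + 162*t^5 + 216*t^4 - 216*t^3 - 288*t^2 + 288*t - 64)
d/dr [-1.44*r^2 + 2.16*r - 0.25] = 2.16 - 2.88*r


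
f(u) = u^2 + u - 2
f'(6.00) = 13.00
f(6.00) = 40.00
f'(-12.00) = -23.00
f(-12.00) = 130.00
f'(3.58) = 8.16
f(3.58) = 14.40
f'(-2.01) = -3.02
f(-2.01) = 0.03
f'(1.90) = 4.80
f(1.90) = 3.51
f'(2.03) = 5.06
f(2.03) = 4.15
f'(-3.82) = -6.64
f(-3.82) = 8.77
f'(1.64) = 4.28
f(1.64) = 2.33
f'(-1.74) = -2.48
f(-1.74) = -0.71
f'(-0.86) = -0.72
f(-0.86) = -2.12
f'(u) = 2*u + 1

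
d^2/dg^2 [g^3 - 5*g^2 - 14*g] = 6*g - 10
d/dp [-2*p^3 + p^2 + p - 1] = -6*p^2 + 2*p + 1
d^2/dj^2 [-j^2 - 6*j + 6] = -2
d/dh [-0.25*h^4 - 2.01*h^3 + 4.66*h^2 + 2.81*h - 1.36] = -1.0*h^3 - 6.03*h^2 + 9.32*h + 2.81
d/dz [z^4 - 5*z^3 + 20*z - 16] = 4*z^3 - 15*z^2 + 20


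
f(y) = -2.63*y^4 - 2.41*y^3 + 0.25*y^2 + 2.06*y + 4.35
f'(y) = -10.52*y^3 - 7.23*y^2 + 0.5*y + 2.06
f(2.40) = -109.84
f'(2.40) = -183.81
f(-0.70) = 3.23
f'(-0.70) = 1.78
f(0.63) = 4.73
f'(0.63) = -3.13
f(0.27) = 4.86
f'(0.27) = 1.46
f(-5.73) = -2380.98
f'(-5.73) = 1740.97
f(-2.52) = -66.75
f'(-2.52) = 123.24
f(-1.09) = 1.81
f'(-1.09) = 6.55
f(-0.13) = 4.09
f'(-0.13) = 1.90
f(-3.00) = -147.54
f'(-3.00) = 219.53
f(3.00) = -265.32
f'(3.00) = -345.55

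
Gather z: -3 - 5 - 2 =-10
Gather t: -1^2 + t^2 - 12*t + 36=t^2 - 12*t + 35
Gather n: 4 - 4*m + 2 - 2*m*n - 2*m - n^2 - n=-6*m - n^2 + n*(-2*m - 1) + 6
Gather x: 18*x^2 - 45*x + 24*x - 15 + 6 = 18*x^2 - 21*x - 9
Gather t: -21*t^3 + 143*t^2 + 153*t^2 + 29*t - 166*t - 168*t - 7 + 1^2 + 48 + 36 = -21*t^3 + 296*t^2 - 305*t + 78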